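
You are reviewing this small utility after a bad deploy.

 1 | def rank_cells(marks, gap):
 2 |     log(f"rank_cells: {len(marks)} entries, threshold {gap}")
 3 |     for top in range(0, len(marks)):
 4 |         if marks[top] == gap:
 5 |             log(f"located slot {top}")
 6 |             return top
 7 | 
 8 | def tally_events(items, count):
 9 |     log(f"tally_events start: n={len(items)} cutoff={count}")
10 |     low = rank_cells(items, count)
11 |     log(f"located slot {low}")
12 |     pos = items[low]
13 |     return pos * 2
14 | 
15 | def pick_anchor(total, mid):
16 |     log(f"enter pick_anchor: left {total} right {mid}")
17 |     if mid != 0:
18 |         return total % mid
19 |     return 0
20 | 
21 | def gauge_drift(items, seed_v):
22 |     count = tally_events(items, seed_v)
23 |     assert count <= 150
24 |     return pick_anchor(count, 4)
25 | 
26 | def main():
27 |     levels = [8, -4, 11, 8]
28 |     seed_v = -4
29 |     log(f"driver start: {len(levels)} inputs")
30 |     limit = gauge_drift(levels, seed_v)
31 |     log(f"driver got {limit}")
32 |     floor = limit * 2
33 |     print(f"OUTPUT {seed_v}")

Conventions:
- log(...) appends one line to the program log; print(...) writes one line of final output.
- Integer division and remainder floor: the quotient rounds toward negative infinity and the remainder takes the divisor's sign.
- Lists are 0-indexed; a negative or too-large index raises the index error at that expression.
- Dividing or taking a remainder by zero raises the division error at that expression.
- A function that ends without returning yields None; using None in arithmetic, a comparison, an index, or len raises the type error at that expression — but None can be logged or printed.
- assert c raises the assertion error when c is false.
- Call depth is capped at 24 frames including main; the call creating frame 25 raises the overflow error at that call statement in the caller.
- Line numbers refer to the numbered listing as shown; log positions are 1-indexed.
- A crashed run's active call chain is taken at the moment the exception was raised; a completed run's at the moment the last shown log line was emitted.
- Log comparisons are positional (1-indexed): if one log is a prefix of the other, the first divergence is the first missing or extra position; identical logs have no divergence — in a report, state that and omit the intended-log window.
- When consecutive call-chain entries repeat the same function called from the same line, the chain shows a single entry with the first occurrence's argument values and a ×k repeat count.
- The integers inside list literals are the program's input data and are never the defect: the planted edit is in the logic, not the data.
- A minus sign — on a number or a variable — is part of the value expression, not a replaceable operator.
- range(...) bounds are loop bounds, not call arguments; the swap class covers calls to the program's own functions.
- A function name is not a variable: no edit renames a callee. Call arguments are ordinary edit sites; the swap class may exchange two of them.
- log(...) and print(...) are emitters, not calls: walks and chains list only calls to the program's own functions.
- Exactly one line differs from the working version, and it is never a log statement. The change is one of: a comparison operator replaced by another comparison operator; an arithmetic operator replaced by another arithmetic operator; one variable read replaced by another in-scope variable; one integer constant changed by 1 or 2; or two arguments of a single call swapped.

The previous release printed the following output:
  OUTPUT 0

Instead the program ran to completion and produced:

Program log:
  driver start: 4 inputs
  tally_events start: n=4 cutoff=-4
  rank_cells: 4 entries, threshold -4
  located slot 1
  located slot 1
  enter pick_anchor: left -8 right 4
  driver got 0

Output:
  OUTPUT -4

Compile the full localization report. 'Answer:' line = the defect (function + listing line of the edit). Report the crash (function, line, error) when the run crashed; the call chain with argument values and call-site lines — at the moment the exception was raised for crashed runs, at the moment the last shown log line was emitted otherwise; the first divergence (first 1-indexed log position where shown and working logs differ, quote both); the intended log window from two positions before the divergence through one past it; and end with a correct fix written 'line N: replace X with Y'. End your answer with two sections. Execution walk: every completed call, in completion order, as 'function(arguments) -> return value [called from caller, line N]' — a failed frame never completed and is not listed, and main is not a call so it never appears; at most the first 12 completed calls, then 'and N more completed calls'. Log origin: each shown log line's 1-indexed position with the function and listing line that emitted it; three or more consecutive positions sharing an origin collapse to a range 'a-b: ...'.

Answer: the defect is in main at line 33.
Key observation: Log streams are identical — the defect surfaces only in the printed output.
Call chain: main.
First divergence: none; the two logs match at every position.
Execution walk:
  rank_cells([8, -4, 11, 8], -4) -> 1  [called from tally_events, line 10]
  tally_events([8, -4, 11, 8], -4) -> -8  [called from gauge_drift, line 22]
  pick_anchor(-8, 4) -> 0  [called from gauge_drift, line 24]
  gauge_drift([8, -4, 11, 8], -4) -> 0  [called from main, line 30]
Log line origins:
  1: logged in main at line 29
  2: logged in tally_events at line 9
  3: logged in rank_cells at line 2
  4: logged in rank_cells at line 5
  5: logged in tally_events at line 11
  6: logged in pick_anchor at line 16
  7: logged in main at line 31
A correct fix: line 33: replace `seed_v` with `floor`.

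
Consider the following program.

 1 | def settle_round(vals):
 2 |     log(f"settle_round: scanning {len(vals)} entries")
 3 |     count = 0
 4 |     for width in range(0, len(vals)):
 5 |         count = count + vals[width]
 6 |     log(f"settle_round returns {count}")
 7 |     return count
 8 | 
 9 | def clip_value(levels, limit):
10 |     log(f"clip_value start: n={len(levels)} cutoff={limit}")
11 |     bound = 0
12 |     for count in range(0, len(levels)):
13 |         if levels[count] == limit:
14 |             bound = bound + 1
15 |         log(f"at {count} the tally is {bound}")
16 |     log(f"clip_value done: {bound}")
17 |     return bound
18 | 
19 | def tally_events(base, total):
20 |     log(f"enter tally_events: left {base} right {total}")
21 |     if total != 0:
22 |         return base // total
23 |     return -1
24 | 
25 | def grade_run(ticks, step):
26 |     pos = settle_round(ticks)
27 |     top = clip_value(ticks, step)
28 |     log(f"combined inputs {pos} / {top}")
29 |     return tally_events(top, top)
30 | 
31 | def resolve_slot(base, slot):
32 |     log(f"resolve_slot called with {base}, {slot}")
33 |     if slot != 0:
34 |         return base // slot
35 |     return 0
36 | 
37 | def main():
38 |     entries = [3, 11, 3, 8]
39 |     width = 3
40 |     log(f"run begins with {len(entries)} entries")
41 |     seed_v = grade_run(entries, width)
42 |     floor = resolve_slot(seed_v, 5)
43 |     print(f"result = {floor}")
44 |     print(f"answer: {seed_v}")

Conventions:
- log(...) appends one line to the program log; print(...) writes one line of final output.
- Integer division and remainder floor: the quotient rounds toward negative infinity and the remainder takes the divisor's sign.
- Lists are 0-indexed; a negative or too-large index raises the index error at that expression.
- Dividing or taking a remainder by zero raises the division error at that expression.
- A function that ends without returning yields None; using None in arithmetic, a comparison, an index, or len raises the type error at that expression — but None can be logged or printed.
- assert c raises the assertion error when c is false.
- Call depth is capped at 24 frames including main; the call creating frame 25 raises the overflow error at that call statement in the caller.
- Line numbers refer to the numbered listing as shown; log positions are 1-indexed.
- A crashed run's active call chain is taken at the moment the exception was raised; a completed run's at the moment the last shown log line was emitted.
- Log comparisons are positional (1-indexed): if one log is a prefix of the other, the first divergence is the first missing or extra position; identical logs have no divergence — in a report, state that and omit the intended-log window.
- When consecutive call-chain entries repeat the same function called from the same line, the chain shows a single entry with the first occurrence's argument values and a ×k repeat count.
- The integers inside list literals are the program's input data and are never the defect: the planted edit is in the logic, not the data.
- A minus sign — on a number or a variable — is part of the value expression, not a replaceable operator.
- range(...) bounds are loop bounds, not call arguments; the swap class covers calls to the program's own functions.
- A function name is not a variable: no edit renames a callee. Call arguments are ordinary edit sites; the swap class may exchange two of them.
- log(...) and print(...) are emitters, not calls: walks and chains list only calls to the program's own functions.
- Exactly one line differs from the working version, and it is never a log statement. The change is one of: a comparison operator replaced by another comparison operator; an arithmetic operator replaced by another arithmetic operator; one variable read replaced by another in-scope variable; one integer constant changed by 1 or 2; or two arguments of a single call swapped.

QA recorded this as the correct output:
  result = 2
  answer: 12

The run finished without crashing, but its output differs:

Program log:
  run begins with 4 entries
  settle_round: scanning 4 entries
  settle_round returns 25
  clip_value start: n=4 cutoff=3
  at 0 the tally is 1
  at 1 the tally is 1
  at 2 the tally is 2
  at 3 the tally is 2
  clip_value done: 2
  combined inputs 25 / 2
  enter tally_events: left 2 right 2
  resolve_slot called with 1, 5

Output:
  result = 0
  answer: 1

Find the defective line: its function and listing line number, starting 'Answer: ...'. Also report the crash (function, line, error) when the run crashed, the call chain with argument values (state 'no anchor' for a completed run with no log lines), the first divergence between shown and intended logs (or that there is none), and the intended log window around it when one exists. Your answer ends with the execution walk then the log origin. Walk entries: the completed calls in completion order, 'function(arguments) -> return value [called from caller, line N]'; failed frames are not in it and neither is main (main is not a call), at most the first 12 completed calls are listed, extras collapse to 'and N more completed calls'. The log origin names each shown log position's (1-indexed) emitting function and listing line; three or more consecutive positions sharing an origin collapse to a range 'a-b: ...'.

Answer: the defect is in grade_run at line 29.
The tell: Everything matches until log position 11, which reads 'enter tally_events: left 2 right 2' in place of 'enter tally_events: left 25 right 2'.
Call chain: main -> resolve_slot(1, 5) (called at line 42).
First divergence: position 11 — shown 'enter tally_events: left 2 right 2', intended 'enter tally_events: left 25 right 2'.
Intended log window:
  9: clip_value done: 2
  10: combined inputs 25 / 2
  11: enter tally_events: left 25 right 2
  12: resolve_slot called with 12, 5
Execution walk:
  settle_round([3, 11, 3, 8]) -> 25  [called from grade_run, line 26]
  clip_value([3, 11, 3, 8], 3) -> 2  [called from grade_run, line 27]
  tally_events(2, 2) -> 1  [called from grade_run, line 29]
  grade_run([3, 11, 3, 8], 3) -> 1  [called from main, line 41]
  resolve_slot(1, 5) -> 0  [called from main, line 42]
Log origins:
  1: from main, line 40
  2: from settle_round, line 2
  3: from settle_round, line 6
  4: from clip_value, line 10
  5-8: from clip_value, line 15
  9: from clip_value, line 16
  10: from grade_run, line 28
  11: from tally_events, line 20
  12: from resolve_slot, line 32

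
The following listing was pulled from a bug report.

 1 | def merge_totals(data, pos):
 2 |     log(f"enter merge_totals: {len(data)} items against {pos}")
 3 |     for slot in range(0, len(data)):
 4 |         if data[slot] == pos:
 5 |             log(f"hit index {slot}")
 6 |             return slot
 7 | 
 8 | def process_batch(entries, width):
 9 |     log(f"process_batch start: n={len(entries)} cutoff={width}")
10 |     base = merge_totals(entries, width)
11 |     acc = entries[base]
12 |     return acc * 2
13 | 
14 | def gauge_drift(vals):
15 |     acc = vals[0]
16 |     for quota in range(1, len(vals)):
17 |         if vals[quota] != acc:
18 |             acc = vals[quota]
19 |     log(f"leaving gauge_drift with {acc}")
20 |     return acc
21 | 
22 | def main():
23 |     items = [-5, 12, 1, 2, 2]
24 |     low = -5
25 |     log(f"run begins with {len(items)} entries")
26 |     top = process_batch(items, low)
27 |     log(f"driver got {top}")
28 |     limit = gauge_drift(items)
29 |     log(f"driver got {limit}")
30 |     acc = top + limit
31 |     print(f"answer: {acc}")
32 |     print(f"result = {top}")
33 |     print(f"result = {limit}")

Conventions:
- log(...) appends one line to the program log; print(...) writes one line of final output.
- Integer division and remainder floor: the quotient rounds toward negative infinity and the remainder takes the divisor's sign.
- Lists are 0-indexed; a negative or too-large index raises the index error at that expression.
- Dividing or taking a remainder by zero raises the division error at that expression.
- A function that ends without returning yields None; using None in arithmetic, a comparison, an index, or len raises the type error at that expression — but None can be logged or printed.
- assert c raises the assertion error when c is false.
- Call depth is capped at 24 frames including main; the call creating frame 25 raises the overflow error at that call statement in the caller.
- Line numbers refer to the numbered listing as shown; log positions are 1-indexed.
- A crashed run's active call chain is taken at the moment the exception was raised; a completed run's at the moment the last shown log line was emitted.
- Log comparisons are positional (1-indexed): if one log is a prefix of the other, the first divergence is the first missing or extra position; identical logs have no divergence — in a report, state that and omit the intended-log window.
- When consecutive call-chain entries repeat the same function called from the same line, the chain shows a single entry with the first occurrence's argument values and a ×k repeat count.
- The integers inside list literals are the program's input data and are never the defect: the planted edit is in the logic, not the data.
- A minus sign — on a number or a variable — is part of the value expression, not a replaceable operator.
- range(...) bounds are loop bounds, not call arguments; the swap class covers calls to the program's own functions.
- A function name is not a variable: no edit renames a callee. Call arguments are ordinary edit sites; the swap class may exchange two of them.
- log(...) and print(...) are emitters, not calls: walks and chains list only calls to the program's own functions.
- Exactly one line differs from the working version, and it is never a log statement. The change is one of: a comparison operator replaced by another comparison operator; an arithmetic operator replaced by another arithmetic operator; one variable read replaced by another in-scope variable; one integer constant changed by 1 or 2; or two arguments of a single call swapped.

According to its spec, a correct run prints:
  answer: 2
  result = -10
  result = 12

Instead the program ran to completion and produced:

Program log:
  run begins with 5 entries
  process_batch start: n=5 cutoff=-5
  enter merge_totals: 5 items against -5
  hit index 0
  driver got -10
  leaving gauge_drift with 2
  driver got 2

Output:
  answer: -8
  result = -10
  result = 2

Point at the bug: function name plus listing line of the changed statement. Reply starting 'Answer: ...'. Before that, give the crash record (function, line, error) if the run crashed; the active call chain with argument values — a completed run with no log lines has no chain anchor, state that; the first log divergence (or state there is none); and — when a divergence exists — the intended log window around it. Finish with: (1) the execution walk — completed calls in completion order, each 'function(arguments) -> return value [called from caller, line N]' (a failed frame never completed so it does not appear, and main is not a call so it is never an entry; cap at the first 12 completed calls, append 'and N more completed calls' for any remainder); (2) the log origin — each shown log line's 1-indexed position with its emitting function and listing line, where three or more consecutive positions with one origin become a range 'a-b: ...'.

Answer: the defect is in gauge_drift at line 17.
The tell: Position 6 is the first bad log line: 'leaving gauge_drift with 2' should read 'leaving gauge_drift with 12'.
Call chain: main.
First divergence: position 6 — the shown line 'leaving gauge_drift with 2' should read 'leaving gauge_drift with 12'.
Intended log window:
  4: hit index 0
  5: driver got -10
  6: leaving gauge_drift with 12
  7: driver got 12
Execution walk:
  merge_totals([-5, 12, 1, 2, 2], -5) -> 0  [called from process_batch, line 10]
  process_batch([-5, 12, 1, 2, 2], -5) -> -10  [called from main, line 26]
  gauge_drift([-5, 12, 1, 2, 2]) -> 2  [called from main, line 28]
Log origin:
  1: from main, line 25
  2: from process_batch, line 9
  3: from merge_totals, line 2
  4: from merge_totals, line 5
  5: from main, line 27
  6: from gauge_drift, line 19
  7: from main, line 29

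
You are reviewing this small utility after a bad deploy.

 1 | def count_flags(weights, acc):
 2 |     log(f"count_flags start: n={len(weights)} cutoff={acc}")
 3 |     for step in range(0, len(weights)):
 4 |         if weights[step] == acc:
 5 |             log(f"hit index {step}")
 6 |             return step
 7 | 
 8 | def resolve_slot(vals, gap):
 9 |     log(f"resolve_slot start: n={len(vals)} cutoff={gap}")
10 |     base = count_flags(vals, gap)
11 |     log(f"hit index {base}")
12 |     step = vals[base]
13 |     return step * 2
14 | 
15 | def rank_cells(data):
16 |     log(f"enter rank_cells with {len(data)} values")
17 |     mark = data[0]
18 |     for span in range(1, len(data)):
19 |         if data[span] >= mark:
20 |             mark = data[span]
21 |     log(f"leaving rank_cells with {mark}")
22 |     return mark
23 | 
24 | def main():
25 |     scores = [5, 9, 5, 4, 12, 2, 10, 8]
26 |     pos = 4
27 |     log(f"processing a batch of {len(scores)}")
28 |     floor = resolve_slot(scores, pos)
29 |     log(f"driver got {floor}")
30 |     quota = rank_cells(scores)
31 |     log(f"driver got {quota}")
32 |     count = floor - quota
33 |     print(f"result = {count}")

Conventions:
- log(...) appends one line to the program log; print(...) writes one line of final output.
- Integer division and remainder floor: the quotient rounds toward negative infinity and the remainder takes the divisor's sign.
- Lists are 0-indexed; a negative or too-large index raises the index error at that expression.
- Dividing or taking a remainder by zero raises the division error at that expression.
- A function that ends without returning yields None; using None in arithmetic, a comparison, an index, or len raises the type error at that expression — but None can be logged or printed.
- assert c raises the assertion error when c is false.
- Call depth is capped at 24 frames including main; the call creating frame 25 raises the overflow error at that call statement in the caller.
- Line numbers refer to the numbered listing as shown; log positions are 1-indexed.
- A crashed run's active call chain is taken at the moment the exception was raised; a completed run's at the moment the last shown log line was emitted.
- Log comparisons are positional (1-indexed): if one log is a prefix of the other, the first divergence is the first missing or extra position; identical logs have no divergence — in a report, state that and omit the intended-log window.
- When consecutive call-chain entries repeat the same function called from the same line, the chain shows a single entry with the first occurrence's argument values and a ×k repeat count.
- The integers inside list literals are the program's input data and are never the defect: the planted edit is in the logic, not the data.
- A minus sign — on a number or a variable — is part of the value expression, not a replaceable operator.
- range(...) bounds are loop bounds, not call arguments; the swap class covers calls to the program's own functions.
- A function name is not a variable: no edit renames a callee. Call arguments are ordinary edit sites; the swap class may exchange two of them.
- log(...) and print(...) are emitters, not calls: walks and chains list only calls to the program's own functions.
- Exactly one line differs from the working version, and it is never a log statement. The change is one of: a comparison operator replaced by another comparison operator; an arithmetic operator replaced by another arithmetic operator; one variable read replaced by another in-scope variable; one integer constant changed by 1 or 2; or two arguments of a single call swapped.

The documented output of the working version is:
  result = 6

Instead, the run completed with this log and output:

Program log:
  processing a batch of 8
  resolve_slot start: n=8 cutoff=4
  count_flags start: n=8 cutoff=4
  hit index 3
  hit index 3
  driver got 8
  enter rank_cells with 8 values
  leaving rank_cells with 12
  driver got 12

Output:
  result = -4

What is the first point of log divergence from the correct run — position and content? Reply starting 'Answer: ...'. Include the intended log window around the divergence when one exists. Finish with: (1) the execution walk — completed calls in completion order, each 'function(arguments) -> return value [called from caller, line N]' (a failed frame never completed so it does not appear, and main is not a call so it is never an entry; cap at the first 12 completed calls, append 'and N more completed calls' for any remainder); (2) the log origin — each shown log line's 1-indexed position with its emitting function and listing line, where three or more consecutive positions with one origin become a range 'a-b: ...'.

Answer: at position 8 the run shows 'leaving rank_cells with 12' where the working version logs 'leaving rank_cells with 2'.
Intended log window:
  6: driver got 8
  7: enter rank_cells with 8 values
  8: leaving rank_cells with 2
  9: driver got 2
Execution walk:
  count_flags([5, 9, 5, 4, 12, 2, 10, 8], 4) -> 3  [called from resolve_slot, line 10]
  resolve_slot([5, 9, 5, 4, 12, 2, 10, 8], 4) -> 8  [called from main, line 28]
  rank_cells([5, 9, 5, 4, 12, 2, 10, 8]) -> 12  [called from main, line 30]
Log origins:
  1 — main, line 27
  2 — resolve_slot, line 9
  3 — count_flags, line 2
  4 — count_flags, line 5
  5 — resolve_slot, line 11
  6 — main, line 29
  7 — rank_cells, line 16
  8 — rank_cells, line 21
  9 — main, line 31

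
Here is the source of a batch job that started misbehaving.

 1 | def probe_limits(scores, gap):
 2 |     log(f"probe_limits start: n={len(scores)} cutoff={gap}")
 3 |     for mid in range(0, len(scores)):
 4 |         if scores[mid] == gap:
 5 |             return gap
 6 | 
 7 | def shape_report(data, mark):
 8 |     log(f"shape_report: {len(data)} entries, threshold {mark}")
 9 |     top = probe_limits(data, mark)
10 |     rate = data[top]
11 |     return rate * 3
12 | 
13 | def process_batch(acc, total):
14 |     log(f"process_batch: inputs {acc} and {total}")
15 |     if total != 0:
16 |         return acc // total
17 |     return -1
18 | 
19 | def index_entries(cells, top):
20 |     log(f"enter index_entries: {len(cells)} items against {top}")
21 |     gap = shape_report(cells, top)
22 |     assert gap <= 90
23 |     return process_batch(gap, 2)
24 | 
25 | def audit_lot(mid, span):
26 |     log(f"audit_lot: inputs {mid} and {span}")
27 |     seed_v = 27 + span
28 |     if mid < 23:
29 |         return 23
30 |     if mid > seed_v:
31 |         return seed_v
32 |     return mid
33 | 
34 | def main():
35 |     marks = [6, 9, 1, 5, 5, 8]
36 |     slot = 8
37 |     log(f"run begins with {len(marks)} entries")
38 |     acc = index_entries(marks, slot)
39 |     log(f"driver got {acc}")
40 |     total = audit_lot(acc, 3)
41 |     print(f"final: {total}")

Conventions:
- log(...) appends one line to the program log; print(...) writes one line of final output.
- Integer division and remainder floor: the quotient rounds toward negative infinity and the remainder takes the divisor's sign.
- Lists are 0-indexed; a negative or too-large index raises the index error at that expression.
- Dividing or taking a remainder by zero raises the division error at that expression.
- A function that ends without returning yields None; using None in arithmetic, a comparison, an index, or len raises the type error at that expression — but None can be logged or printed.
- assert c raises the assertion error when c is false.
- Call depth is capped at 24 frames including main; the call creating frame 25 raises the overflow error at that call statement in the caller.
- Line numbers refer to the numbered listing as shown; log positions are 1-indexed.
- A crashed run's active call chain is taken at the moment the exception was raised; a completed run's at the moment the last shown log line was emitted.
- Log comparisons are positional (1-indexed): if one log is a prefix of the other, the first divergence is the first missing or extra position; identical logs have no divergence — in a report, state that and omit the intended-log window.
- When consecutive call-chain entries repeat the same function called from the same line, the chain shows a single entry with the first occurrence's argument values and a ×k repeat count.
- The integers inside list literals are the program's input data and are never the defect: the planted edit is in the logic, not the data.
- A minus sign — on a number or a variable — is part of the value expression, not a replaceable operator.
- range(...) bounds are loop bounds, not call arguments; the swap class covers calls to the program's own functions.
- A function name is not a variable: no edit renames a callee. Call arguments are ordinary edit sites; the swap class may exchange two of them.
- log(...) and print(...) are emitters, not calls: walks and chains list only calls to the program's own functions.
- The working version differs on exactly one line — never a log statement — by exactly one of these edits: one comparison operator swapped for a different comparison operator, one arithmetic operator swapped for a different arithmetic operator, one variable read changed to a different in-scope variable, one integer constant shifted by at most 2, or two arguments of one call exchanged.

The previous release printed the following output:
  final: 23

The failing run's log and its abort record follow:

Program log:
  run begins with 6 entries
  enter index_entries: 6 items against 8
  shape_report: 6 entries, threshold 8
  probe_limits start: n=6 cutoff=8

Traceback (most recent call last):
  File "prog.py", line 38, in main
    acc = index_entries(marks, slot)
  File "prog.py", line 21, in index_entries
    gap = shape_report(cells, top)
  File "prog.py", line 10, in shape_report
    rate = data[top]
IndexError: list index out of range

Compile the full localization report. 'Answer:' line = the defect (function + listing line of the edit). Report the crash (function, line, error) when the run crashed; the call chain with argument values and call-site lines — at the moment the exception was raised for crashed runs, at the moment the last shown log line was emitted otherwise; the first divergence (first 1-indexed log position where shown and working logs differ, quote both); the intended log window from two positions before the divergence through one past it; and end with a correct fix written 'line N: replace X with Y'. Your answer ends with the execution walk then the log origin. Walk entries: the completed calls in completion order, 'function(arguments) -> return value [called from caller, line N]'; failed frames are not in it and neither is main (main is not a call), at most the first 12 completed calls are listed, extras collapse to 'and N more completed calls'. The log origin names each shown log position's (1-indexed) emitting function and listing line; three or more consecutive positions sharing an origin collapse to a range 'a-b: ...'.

Answer: the defect is in probe_limits at line 5.
Key observation: The faulty run's log stops after 4 lines; the working version's next line would be 'process_batch: inputs 24 and 2'.
Crash: shape_report, line 10, IndexError.
Call chain: main -> index_entries([6, 9, 1, 5, 5, 8], 8) (called at line 38) -> shape_report([6, 9, 1, 5, 5, 8], 8) (called at line 21).
First divergence: position 5 — the faulty run's log ends after 4 lines; the working version continues with 'process_batch: inputs 24 and 2'.
Intended log window:
  3: shape_report: 6 entries, threshold 8
  4: probe_limits start: n=6 cutoff=8
  5: process_batch: inputs 24 and 2
  6: driver got 12
Execution walk:
  probe_limits([6, 9, 1, 5, 5, 8], 8) -> 8  [called from shape_report, line 9]
Log origin:
  1: emitted by main (line 37)
  2: emitted by index_entries (line 20)
  3: emitted by shape_report (line 8)
  4: emitted by probe_limits (line 2)
A correct fix: line 5: replace `gap` with `mid`.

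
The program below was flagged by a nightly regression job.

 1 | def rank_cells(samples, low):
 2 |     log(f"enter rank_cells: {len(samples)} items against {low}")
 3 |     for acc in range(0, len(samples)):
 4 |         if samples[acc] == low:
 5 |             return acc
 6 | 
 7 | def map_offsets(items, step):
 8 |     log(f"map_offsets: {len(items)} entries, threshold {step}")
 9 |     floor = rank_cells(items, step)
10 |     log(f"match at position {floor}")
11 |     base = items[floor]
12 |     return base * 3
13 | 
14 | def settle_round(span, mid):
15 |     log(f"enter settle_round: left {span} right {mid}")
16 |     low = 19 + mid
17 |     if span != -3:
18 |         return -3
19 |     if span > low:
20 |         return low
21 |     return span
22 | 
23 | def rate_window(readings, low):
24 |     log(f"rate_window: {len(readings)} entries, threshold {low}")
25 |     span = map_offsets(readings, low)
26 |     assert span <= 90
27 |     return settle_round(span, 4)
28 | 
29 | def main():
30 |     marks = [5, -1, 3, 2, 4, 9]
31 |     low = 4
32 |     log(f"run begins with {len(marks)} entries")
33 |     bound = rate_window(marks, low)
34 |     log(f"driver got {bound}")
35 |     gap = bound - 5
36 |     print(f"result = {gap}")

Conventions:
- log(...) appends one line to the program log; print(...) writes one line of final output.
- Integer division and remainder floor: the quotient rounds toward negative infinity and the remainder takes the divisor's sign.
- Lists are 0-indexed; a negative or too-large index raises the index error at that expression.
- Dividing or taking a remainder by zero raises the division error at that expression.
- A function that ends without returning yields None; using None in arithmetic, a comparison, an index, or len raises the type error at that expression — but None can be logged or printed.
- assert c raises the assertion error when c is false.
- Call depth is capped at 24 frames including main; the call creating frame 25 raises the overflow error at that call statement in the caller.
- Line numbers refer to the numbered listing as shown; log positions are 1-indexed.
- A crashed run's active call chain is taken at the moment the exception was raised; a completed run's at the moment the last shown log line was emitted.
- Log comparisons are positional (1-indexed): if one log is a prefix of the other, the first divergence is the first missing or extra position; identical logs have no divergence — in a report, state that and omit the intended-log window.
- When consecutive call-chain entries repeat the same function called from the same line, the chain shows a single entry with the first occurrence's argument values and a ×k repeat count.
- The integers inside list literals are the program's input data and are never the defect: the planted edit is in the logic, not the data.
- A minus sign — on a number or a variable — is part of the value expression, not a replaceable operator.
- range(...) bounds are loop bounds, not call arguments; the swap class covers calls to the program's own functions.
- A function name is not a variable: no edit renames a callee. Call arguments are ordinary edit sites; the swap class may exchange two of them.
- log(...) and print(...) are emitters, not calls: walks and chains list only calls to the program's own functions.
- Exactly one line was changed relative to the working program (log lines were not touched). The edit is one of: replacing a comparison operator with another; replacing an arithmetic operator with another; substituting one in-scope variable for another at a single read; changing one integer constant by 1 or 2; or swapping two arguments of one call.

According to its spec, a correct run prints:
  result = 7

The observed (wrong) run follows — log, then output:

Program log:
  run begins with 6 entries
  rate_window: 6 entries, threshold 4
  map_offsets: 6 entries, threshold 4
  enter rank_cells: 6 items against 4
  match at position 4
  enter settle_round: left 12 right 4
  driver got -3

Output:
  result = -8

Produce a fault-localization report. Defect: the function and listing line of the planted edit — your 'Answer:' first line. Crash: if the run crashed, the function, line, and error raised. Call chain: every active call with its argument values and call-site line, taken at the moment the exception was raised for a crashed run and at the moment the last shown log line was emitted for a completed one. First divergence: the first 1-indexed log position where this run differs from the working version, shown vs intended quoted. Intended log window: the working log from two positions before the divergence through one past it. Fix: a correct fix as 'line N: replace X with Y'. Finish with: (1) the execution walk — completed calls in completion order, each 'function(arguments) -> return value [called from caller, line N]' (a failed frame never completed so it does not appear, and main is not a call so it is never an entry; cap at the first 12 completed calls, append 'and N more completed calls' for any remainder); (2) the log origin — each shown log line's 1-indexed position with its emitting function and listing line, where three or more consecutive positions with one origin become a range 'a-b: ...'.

Answer: the defect is in settle_round at line 17.
Core observation: The log first diverges at position 7: the faulty run prints 'driver got -3' where the working version prints 'driver got 12'.
Call chain: main.
First divergence: position 7; shown 'driver got -3' vs intended 'driver got 12'.
Intended log window:
  5: match at position 4
  6: enter settle_round: left 12 right 4
  7: driver got 12
Execution walk:
  rank_cells([5, -1, 3, 2, 4, 9], 4) -> 4  [called from map_offsets, line 9]
  map_offsets([5, -1, 3, 2, 4, 9], 4) -> 12  [called from rate_window, line 25]
  settle_round(12, 4) -> -3  [called from rate_window, line 27]
  rate_window([5, -1, 3, 2, 4, 9], 4) -> -3  [called from main, line 33]
Origin of each log line:
  1: from main, line 32
  2: from rate_window, line 24
  3: from map_offsets, line 8
  4: from rank_cells, line 2
  5: from map_offsets, line 10
  6: from settle_round, line 15
  7: from main, line 34
A correct fix: line 17: replace `!=` with `<`.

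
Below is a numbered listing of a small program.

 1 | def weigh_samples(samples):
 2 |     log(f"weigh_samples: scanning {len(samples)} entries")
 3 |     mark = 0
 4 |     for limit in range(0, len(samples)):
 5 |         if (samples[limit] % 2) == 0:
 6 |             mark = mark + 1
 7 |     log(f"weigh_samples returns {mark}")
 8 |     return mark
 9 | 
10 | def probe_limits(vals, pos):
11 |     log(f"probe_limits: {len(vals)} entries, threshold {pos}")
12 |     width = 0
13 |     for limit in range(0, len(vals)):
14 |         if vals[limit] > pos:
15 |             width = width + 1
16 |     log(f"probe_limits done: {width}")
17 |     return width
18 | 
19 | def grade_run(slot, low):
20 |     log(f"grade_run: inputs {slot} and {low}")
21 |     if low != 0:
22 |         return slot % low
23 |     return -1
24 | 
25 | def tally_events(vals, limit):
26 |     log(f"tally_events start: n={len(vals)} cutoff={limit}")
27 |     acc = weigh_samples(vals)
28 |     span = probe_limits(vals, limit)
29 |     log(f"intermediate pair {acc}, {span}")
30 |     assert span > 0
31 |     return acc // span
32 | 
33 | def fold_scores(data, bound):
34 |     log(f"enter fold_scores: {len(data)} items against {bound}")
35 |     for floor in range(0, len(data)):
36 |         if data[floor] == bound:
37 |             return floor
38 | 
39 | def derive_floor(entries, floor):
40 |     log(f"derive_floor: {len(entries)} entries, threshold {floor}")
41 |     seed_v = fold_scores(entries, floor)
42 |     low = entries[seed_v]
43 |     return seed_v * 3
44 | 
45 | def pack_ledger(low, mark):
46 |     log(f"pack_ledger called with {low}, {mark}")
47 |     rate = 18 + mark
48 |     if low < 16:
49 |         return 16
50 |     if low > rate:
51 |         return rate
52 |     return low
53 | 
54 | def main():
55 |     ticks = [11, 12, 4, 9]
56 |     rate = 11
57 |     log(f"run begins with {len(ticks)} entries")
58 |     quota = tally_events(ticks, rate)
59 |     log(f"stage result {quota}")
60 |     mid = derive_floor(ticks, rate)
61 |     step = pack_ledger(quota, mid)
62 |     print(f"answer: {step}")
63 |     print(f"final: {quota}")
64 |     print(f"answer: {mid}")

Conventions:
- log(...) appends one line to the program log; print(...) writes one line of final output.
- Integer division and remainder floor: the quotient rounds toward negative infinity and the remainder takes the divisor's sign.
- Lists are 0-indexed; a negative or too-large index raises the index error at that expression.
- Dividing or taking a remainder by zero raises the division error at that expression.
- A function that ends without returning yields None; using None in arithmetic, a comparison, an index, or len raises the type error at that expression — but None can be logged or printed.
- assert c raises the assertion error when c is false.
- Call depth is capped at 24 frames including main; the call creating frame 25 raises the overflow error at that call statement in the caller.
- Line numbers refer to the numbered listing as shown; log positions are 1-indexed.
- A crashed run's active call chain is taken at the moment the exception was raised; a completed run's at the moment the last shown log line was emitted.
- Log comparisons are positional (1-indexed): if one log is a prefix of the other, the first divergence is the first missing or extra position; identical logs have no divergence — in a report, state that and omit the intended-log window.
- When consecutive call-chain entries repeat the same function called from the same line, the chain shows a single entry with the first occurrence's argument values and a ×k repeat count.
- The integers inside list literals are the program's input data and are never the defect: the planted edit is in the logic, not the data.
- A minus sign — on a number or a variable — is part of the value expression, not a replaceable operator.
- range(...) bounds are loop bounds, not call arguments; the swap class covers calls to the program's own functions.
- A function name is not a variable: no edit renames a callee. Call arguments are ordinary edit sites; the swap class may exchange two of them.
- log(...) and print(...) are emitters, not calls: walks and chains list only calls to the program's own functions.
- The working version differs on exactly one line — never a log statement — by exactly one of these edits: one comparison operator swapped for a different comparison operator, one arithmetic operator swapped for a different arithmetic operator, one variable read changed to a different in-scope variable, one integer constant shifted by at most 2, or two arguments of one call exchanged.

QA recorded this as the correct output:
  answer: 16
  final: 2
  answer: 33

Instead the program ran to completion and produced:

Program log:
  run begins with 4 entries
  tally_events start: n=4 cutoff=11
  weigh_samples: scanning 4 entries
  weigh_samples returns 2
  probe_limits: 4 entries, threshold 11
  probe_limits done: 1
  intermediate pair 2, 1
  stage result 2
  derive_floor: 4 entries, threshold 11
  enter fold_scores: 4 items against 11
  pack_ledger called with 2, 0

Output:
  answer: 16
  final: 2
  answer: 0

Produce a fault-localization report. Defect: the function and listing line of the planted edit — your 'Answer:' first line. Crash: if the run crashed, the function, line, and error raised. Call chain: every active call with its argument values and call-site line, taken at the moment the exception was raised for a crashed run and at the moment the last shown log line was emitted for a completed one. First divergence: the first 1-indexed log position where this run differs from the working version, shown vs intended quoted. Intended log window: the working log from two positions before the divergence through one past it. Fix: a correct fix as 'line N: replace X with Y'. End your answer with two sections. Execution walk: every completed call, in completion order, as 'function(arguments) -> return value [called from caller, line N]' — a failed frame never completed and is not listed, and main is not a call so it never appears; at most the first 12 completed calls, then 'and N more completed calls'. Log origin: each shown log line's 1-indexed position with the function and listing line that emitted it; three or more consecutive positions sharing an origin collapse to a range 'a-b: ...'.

Answer: the defect is in derive_floor at line 43.
Core observation: Log line 11 is where behavior first shows: 'pack_ledger called with 2, 0' appears instead of 'pack_ledger called with 2, 33'.
Call chain: main -> pack_ledger(2, 0) (called at line 61).
First divergence: position 11; shown 'pack_ledger called with 2, 0' vs intended 'pack_ledger called with 2, 33'.
Intended log window:
  9: derive_floor: 4 entries, threshold 11
  10: enter fold_scores: 4 items against 11
  11: pack_ledger called with 2, 33
Execution walk:
  weigh_samples([11, 12, 4, 9]) -> 2  [called from tally_events, line 27]
  probe_limits([11, 12, 4, 9], 11) -> 1  [called from tally_events, line 28]
  tally_events([11, 12, 4, 9], 11) -> 2  [called from main, line 58]
  fold_scores([11, 12, 4, 9], 11) -> 0  [called from derive_floor, line 41]
  derive_floor([11, 12, 4, 9], 11) -> 0  [called from main, line 60]
  pack_ledger(2, 0) -> 16  [called from main, line 61]
Log line origins:
  1: from main, line 57
  2: from tally_events, line 26
  3: from weigh_samples, line 2
  4: from weigh_samples, line 7
  5: from probe_limits, line 11
  6: from probe_limits, line 16
  7: from tally_events, line 29
  8: from main, line 59
  9: from derive_floor, line 40
  10: from fold_scores, line 34
  11: from pack_ledger, line 46
A correct fix: line 43: replace `seed_v` with `low`.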